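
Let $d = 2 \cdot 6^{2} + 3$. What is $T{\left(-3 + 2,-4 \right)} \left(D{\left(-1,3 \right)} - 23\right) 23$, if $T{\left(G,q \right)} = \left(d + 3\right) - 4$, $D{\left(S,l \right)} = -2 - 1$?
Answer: $-44252$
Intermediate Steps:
$D{\left(S,l \right)} = -3$ ($D{\left(S,l \right)} = -2 - 1 = -3$)
$d = 75$ ($d = 2 \cdot 36 + 3 = 72 + 3 = 75$)
$T{\left(G,q \right)} = 74$ ($T{\left(G,q \right)} = \left(75 + 3\right) - 4 = 78 - 4 = 74$)
$T{\left(-3 + 2,-4 \right)} \left(D{\left(-1,3 \right)} - 23\right) 23 = 74 \left(-3 - 23\right) 23 = 74 \left(-26\right) 23 = \left(-1924\right) 23 = -44252$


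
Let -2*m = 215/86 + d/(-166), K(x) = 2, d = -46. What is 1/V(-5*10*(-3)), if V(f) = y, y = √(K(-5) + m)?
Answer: 2*√16849/203 ≈ 1.2789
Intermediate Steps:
m = -461/332 (m = -(215/86 - 46/(-166))/2 = -(215*(1/86) - 46*(-1/166))/2 = -(5/2 + 23/83)/2 = -½*461/166 = -461/332 ≈ -1.3886)
y = √16849/166 (y = √(2 - 461/332) = √(203/332) = √16849/166 ≈ 0.78195)
V(f) = √16849/166
1/V(-5*10*(-3)) = 1/(√16849/166) = 2*√16849/203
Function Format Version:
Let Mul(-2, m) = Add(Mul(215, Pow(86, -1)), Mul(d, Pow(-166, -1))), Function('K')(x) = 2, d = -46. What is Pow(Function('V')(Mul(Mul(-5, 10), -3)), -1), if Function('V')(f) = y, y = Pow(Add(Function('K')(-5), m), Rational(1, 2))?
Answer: Mul(Rational(2, 203), Pow(16849, Rational(1, 2))) ≈ 1.2789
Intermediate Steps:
m = Rational(-461, 332) (m = Mul(Rational(-1, 2), Add(Mul(215, Pow(86, -1)), Mul(-46, Pow(-166, -1)))) = Mul(Rational(-1, 2), Add(Mul(215, Rational(1, 86)), Mul(-46, Rational(-1, 166)))) = Mul(Rational(-1, 2), Add(Rational(5, 2), Rational(23, 83))) = Mul(Rational(-1, 2), Rational(461, 166)) = Rational(-461, 332) ≈ -1.3886)
y = Mul(Rational(1, 166), Pow(16849, Rational(1, 2))) (y = Pow(Add(2, Rational(-461, 332)), Rational(1, 2)) = Pow(Rational(203, 332), Rational(1, 2)) = Mul(Rational(1, 166), Pow(16849, Rational(1, 2))) ≈ 0.78195)
Function('V')(f) = Mul(Rational(1, 166), Pow(16849, Rational(1, 2)))
Pow(Function('V')(Mul(Mul(-5, 10), -3)), -1) = Pow(Mul(Rational(1, 166), Pow(16849, Rational(1, 2))), -1) = Mul(Rational(2, 203), Pow(16849, Rational(1, 2)))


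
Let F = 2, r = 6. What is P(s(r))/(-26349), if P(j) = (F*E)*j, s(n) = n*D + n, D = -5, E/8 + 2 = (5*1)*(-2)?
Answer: -1536/8783 ≈ -0.17488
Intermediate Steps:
E = -96 (E = -16 + 8*((5*1)*(-2)) = -16 + 8*(5*(-2)) = -16 + 8*(-10) = -16 - 80 = -96)
s(n) = -4*n (s(n) = n*(-5) + n = -5*n + n = -4*n)
P(j) = -192*j (P(j) = (2*(-96))*j = -192*j)
P(s(r))/(-26349) = -(-768)*6/(-26349) = -192*(-24)*(-1/26349) = 4608*(-1/26349) = -1536/8783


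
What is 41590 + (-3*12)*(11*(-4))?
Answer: 43174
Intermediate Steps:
41590 + (-3*12)*(11*(-4)) = 41590 - 36*(-44) = 41590 + 1584 = 43174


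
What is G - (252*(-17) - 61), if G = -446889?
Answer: -442544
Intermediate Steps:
G - (252*(-17) - 61) = -446889 - (252*(-17) - 61) = -446889 - (-4284 - 61) = -446889 - 1*(-4345) = -446889 + 4345 = -442544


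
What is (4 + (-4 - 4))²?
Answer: 16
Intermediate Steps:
(4 + (-4 - 4))² = (4 - 8)² = (-4)² = 16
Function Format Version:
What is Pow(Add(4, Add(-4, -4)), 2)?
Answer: 16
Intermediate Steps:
Pow(Add(4, Add(-4, -4)), 2) = Pow(Add(4, -8), 2) = Pow(-4, 2) = 16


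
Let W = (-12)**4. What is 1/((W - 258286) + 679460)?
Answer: 1/441910 ≈ 2.2629e-6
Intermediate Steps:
W = 20736
1/((W - 258286) + 679460) = 1/((20736 - 258286) + 679460) = 1/(-237550 + 679460) = 1/441910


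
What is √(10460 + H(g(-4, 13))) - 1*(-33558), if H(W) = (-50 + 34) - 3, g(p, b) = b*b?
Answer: 33558 + √10441 ≈ 33660.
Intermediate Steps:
g(p, b) = b²
H(W) = -19 (H(W) = -16 - 3 = -19)
√(10460 + H(g(-4, 13))) - 1*(-33558) = √(10460 - 19) - 1*(-33558) = √10441 + 33558 = 33558 + √10441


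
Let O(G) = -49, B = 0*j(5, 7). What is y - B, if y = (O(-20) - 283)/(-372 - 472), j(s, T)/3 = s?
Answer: 83/211 ≈ 0.39336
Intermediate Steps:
j(s, T) = 3*s
B = 0 (B = 0*(3*5) = 0*15 = 0)
y = 83/211 (y = (-49 - 283)/(-372 - 472) = -332/(-844) = -332*(-1/844) = 83/211 ≈ 0.39336)
y - B = 83/211 - 1*0 = 83/211 + 0 = 83/211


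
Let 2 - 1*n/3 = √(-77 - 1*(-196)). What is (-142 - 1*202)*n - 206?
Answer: -2270 + 1032*√119 ≈ 8987.8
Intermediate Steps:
n = 6 - 3*√119 (n = 6 - 3*√(-77 - 1*(-196)) = 6 - 3*√(-77 + 196) = 6 - 3*√119 ≈ -26.726)
(-142 - 1*202)*n - 206 = (-142 - 1*202)*(6 - 3*√119) - 206 = (-142 - 202)*(6 - 3*√119) - 206 = -344*(6 - 3*√119) - 206 = (-2064 + 1032*√119) - 206 = -2270 + 1032*√119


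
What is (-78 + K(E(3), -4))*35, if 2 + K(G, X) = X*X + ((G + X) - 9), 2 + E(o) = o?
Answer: -2660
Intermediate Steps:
E(o) = -2 + o
K(G, X) = -11 + G + X + X² (K(G, X) = -2 + (X*X + ((G + X) - 9)) = -2 + (X² + (-9 + G + X)) = -2 + (-9 + G + X + X²) = -11 + G + X + X²)
(-78 + K(E(3), -4))*35 = (-78 + (-11 + (-2 + 3) - 4 + (-4)²))*35 = (-78 + (-11 + 1 - 4 + 16))*35 = (-78 + 2)*35 = -76*35 = -2660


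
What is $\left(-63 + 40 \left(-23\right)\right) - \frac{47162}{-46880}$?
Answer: $- \frac{23017939}{23440} \approx -981.99$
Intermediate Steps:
$\left(-63 + 40 \left(-23\right)\right) - \frac{47162}{-46880} = \left(-63 - 920\right) - 47162 \left(- \frac{1}{46880}\right) = -983 - - \frac{23581}{23440} = -983 + \frac{23581}{23440} = - \frac{23017939}{23440}$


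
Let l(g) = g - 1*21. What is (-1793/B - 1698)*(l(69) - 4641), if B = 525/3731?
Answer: 1658102089/25 ≈ 6.6324e+7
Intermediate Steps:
B = 75/533 (B = 525*(1/3731) = 75/533 ≈ 0.14071)
l(g) = -21 + g (l(g) = g - 21 = -21 + g)
(-1793/B - 1698)*(l(69) - 4641) = (-1793/75/533 - 1698)*((-21 + 69) - 4641) = (-1793*533/75 - 1698)*(48 - 4641) = (-955669/75 - 1698)*(-4593) = -1083019/75*(-4593) = 1658102089/25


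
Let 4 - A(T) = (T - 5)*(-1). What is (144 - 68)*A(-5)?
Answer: -456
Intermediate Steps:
A(T) = -1 + T (A(T) = 4 - (T - 5)*(-1) = 4 - (-5 + T)*(-1) = 4 - (5 - T) = 4 + (-5 + T) = -1 + T)
(144 - 68)*A(-5) = (144 - 68)*(-1 - 5) = 76*(-6) = -456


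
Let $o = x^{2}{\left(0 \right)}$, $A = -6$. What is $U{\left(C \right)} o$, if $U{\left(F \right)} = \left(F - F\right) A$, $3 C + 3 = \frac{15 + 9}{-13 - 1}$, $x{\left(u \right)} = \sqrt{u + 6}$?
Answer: $0$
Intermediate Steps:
$x{\left(u \right)} = \sqrt{6 + u}$
$o = 6$ ($o = \left(\sqrt{6 + 0}\right)^{2} = \left(\sqrt{6}\right)^{2} = 6$)
$C = - \frac{11}{7}$ ($C = -1 + \frac{\left(15 + 9\right) \frac{1}{-13 - 1}}{3} = -1 + \frac{24 \frac{1}{-14}}{3} = -1 + \frac{24 \left(- \frac{1}{14}\right)}{3} = -1 + \frac{1}{3} \left(- \frac{12}{7}\right) = -1 - \frac{4}{7} = - \frac{11}{7} \approx -1.5714$)
$U{\left(F \right)} = 0$ ($U{\left(F \right)} = \left(F - F\right) \left(-6\right) = 0 \left(-6\right) = 0$)
$U{\left(C \right)} o = 0 \cdot 6 = 0$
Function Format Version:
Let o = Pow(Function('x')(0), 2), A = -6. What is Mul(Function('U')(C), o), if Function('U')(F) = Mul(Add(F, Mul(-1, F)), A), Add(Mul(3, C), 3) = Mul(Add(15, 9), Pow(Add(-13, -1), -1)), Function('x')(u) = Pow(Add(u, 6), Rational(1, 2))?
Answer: 0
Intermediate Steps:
Function('x')(u) = Pow(Add(6, u), Rational(1, 2))
o = 6 (o = Pow(Pow(Add(6, 0), Rational(1, 2)), 2) = Pow(Pow(6, Rational(1, 2)), 2) = 6)
C = Rational(-11, 7) (C = Add(-1, Mul(Rational(1, 3), Mul(Add(15, 9), Pow(Add(-13, -1), -1)))) = Add(-1, Mul(Rational(1, 3), Mul(24, Pow(-14, -1)))) = Add(-1, Mul(Rational(1, 3), Mul(24, Rational(-1, 14)))) = Add(-1, Mul(Rational(1, 3), Rational(-12, 7))) = Add(-1, Rational(-4, 7)) = Rational(-11, 7) ≈ -1.5714)
Function('U')(F) = 0 (Function('U')(F) = Mul(Add(F, Mul(-1, F)), -6) = Mul(0, -6) = 0)
Mul(Function('U')(C), o) = Mul(0, 6) = 0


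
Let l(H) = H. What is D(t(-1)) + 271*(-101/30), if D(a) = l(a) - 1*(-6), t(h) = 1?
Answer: -27161/30 ≈ -905.37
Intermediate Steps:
D(a) = 6 + a (D(a) = a - 1*(-6) = a + 6 = 6 + a)
D(t(-1)) + 271*(-101/30) = (6 + 1) + 271*(-101/30) = 7 + 271*(-101*1/30) = 7 + 271*(-101/30) = 7 - 27371/30 = -27161/30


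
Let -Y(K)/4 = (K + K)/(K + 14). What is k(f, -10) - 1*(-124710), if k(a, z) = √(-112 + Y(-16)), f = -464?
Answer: 124710 + 4*I*√11 ≈ 1.2471e+5 + 13.266*I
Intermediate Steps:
Y(K) = -8*K/(14 + K) (Y(K) = -4*(K + K)/(K + 14) = -4*2*K/(14 + K) = -8*K/(14 + K))
k(a, z) = 4*I*√11 (k(a, z) = √(-112 - 8*(-16)/(14 - 16)) = √(-112 - 8*(-16)/(-2)) = √(-112 - 8*(-16)*(-½)) = √(-112 - 64) = √(-176) = 4*I*√11)
k(f, -10) - 1*(-124710) = 4*I*√11 - 1*(-124710) = 4*I*√11 + 124710 = 124710 + 4*I*√11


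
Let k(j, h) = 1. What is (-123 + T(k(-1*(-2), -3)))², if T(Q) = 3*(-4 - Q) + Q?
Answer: 18769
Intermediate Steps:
T(Q) = -12 - 2*Q (T(Q) = (-12 - 3*Q) + Q = -12 - 2*Q)
(-123 + T(k(-1*(-2), -3)))² = (-123 + (-12 - 2*1))² = (-123 + (-12 - 2))² = (-123 - 14)² = (-137)² = 18769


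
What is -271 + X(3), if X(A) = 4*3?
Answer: -259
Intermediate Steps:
X(A) = 12
-271 + X(3) = -271 + 12 = -259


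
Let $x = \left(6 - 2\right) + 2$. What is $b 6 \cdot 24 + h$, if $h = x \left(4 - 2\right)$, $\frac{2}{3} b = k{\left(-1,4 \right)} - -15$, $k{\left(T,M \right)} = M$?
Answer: $4116$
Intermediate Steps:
$x = 6$ ($x = 4 + 2 = 6$)
$b = \frac{57}{2}$ ($b = \frac{3 \left(4 - -15\right)}{2} = \frac{3 \left(4 + 15\right)}{2} = \frac{3}{2} \cdot 19 = \frac{57}{2} \approx 28.5$)
$h = 12$ ($h = 6 \left(4 - 2\right) = 6 \cdot 2 = 12$)
$b 6 \cdot 24 + h = \frac{57 \cdot 6 \cdot 24}{2} + 12 = \frac{57}{2} \cdot 144 + 12 = 4104 + 12 = 4116$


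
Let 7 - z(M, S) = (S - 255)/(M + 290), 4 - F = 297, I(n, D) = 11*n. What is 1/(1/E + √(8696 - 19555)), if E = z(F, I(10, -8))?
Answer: -372/166967993 - 15376*I*√10859/166967993 ≈ -2.228e-6 - 0.0095963*I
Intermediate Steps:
F = -293 (F = 4 - 1*297 = 4 - 297 = -293)
z(M, S) = 7 - (-255 + S)/(290 + M) (z(M, S) = 7 - (S - 255)/(M + 290) = 7 - (-255 + S)/(290 + M))
E = -124/3 (E = (2285 - 11*10 + 7*(-293))/(290 - 293) = (2285 - 1*110 - 2051)/(-3) = -(2285 - 110 - 2051)/3 = -⅓*124 = -124/3 ≈ -41.333)
1/(1/E + √(8696 - 19555)) = 1/(1/(-124/3) + √(8696 - 19555)) = 1/(-3/124 + √(-10859)) = 1/(-3/124 + I*√10859)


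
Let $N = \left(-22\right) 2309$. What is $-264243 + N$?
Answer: $-315041$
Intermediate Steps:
$N = -50798$
$-264243 + N = -264243 - 50798 = -315041$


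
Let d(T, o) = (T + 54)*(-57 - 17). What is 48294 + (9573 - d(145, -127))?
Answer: 72593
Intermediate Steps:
d(T, o) = -3996 - 74*T (d(T, o) = (54 + T)*(-74) = -3996 - 74*T)
48294 + (9573 - d(145, -127)) = 48294 + (9573 - (-3996 - 74*145)) = 48294 + (9573 - (-3996 - 10730)) = 48294 + (9573 - 1*(-14726)) = 48294 + (9573 + 14726) = 48294 + 24299 = 72593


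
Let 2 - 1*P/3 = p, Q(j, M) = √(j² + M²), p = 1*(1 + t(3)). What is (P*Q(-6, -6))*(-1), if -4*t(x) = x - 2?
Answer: -45*√2/2 ≈ -31.820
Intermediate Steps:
t(x) = ½ - x/4 (t(x) = -(x - 2)/4 = -(-2 + x)/4 = ½ - x/4)
p = ¾ (p = 1*(1 + (½ - ¼*3)) = 1*(1 + (½ - ¾)) = 1*(1 - ¼) = 1*(¾) = ¾ ≈ 0.75000)
Q(j, M) = √(M² + j²)
P = 15/4 (P = 6 - 3*¾ = 6 - 9/4 = 15/4 ≈ 3.7500)
(P*Q(-6, -6))*(-1) = (15*√((-6)² + (-6)²)/4)*(-1) = (15*√(36 + 36)/4)*(-1) = (15*√72/4)*(-1) = (15*(6*√2)/4)*(-1) = (45*√2/2)*(-1) = -45*√2/2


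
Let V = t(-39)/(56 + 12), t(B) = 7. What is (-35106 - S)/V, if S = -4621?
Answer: -296140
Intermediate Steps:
V = 7/68 (V = 7/(56 + 12) = 7/68 ≈ 0.10294)
(-35106 - S)/V = (-35106 - 1*(-4621))/(7/68) = (-35106 + 4621)*(68/7) = -30485*68/7 = -296140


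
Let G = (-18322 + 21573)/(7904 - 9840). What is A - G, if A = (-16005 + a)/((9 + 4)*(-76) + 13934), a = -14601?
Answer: -8582885/12531728 ≈ -0.68489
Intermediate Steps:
G = -3251/1936 (G = 3251/(-1936) = 3251*(-1/1936) = -3251/1936 ≈ -1.6792)
A = -15303/6473 (A = (-16005 - 14601)/((9 + 4)*(-76) + 13934) = -30606/(13*(-76) + 13934) = -30606/(-988 + 13934) = -30606/12946 = -30606*1/12946 = -15303/6473 ≈ -2.3641)
A - G = -15303/6473 - 1*(-3251/1936) = -15303/6473 + 3251/1936 = -8582885/12531728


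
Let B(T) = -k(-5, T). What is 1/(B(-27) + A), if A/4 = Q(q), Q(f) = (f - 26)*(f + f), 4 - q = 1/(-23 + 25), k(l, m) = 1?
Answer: -1/631 ≈ -0.0015848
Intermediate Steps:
q = 7/2 (q = 4 - 1/(-23 + 25) = 4 - 1/2 = 4 - 1*½ = 4 - ½ = 7/2 ≈ 3.5000)
Q(f) = 2*f*(-26 + f) (Q(f) = (-26 + f)*(2*f) = 2*f*(-26 + f))
B(T) = -1 (B(T) = -1*1 = -1)
A = -630 (A = 4*(2*(7/2)*(-26 + 7/2)) = 4*(2*(7/2)*(-45/2)) = 4*(-315/2) = -630)
1/(B(-27) + A) = 1/(-1 - 630) = 1/(-631) = -1/631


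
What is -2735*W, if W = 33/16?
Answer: -90255/16 ≈ -5640.9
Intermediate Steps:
W = 33/16 (W = 33*(1/16) = 33/16 ≈ 2.0625)
-2735*W = -2735*33/16 = -90255/16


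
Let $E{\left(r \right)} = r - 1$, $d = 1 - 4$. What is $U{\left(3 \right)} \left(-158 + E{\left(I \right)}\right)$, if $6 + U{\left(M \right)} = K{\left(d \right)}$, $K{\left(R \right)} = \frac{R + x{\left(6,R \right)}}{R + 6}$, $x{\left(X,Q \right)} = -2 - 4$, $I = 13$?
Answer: $1314$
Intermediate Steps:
$x{\left(X,Q \right)} = -6$
$d = -3$
$E{\left(r \right)} = -1 + r$
$K{\left(R \right)} = \frac{-6 + R}{6 + R}$ ($K{\left(R \right)} = \frac{R - 6}{R + 6} = \frac{-6 + R}{6 + R}$)
$U{\left(M \right)} = -9$ ($U{\left(M \right)} = -6 + \frac{-6 - 3}{6 - 3} = -6 + \frac{1}{3} \left(-9\right) = -6 - 3 = -9$)
$U{\left(3 \right)} \left(-158 + E{\left(I \right)}\right) = - 9 \left(-158 + \left(-1 + 13\right)\right) = - 9 \left(-158 + 12\right) = \left(-9\right) \left(-146\right) = 1314$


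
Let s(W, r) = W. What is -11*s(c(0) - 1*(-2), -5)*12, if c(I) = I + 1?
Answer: -396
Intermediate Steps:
c(I) = 1 + I
-11*s(c(0) - 1*(-2), -5)*12 = -11*((1 + 0) - 1*(-2))*12 = -11*(1 + 2)*12 = -11*3*12 = -33*12 = -396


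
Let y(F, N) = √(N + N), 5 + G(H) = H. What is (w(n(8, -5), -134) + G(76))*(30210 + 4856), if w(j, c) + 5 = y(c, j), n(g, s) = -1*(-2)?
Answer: 2384488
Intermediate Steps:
G(H) = -5 + H
y(F, N) = √2*√N (y(F, N) = √(2*N) = √2*√N)
n(g, s) = 2
w(j, c) = -5 + √2*√j
(w(n(8, -5), -134) + G(76))*(30210 + 4856) = ((-5 + √2*√2) + (-5 + 76))*(30210 + 4856) = ((-5 + 2) + 71)*35066 = (-3 + 71)*35066 = 68*35066 = 2384488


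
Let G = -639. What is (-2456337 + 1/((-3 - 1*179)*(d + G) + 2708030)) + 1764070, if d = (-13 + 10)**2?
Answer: -1954055138229/2822690 ≈ -6.9227e+5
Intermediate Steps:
d = 9 (d = (-3)**2 = 9)
(-2456337 + 1/((-3 - 1*179)*(d + G) + 2708030)) + 1764070 = (-2456337 + 1/((-3 - 1*179)*(9 - 639) + 2708030)) + 1764070 = (-2456337 + 1/((-3 - 179)*(-630) + 2708030)) + 1764070 = (-2456337 + 1/(-182*(-630) + 2708030)) + 1764070 = (-2456337 + 1/(114660 + 2708030)) + 1764070 = (-2456337 + 1/2822690) + 1764070 = -6933477886529/2822690 + 1764070 = -1954055138229/2822690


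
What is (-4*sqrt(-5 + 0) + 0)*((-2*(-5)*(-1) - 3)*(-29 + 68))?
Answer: 2028*I*sqrt(5) ≈ 4534.8*I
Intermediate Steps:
(-4*sqrt(-5 + 0) + 0)*((-2*(-5)*(-1) - 3)*(-29 + 68)) = (-4*I*sqrt(5) + 0)*((10*(-1) - 3)*39) = (-4*I*sqrt(5) + 0)*((-10 - 3)*39) = (-4*I*sqrt(5) + 0)*(-13*39) = -4*I*sqrt(5)*(-507) = 2028*I*sqrt(5)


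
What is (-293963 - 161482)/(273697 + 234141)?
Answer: -455445/507838 ≈ -0.89683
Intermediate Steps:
(-293963 - 161482)/(273697 + 234141) = -455445/507838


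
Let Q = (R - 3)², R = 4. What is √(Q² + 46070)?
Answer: 3*√5119 ≈ 214.64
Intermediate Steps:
Q = 1 (Q = (4 - 3)² = 1² = 1)
√(Q² + 46070) = √(1² + 46070) = √(1 + 46070) = √46071 = 3*√5119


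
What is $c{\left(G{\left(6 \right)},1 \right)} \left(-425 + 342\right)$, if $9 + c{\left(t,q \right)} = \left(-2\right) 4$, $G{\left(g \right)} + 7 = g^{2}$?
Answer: $1411$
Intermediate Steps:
$G{\left(g \right)} = -7 + g^{2}$
$c{\left(t,q \right)} = -17$ ($c{\left(t,q \right)} = -9 - 8 = -17$)
$c{\left(G{\left(6 \right)},1 \right)} \left(-425 + 342\right) = - 17 \left(-425 + 342\right) = \left(-17\right) \left(-83\right) = 1411$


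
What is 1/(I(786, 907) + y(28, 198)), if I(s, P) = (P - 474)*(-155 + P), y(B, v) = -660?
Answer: 1/324956 ≈ 3.0773e-6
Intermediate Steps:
I(s, P) = (-474 + P)*(-155 + P)
1/(I(786, 907) + y(28, 198)) = 1/((73470 + 907**2 - 629*907) - 660) = 1/((73470 + 822649 - 570503) - 660) = 1/(325616 - 660) = 1/324956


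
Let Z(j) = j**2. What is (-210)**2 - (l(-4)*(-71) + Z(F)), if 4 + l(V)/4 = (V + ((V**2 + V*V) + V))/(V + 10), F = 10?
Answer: 44000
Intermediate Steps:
l(V) = -16 + 4*(2*V + 2*V**2)/(10 + V) (l(V) = -16 + 4*((V + ((V**2 + V*V) + V))/(V + 10)) = -16 + 4*((V + ((V**2 + V**2) + V))/(10 + V)) = -16 + 4*((V + (2*V**2 + V))/(10 + V)) = -16 + 4*((V + (V + 2*V**2))/(10 + V)) = -16 + 4*((2*V + 2*V**2)/(10 + V)) = -16 + 4*(2*V + 2*V**2)/(10 + V))
(-210)**2 - (l(-4)*(-71) + Z(F)) = (-210)**2 - ((8*(-20 + (-4)**2 - 1*(-4))/(10 - 4))*(-71) + 10**2) = 44100 - ((8*(-20 + 16 + 4)/6)*(-71) + 100) = 44100 - ((8*(1/6)*0)*(-71) + 100) = 44100 - (0*(-71) + 100) = 44100 - (0 + 100) = 44100 - 1*100 = 44100 - 100 = 44000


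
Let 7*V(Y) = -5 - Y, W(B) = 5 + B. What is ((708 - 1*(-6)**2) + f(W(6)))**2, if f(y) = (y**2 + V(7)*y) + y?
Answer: 30206016/49 ≈ 6.1645e+5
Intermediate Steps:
V(Y) = -5/7 - Y/7 (V(Y) = (-5 - Y)/7 = -5/7 - Y/7)
f(y) = y**2 - 5*y/7 (f(y) = (y**2 + (-5/7 - 1/7*7)*y) + y = (y**2 + (-5/7 - 1)*y) + y = (y**2 - 12*y/7) + y = y**2 - 5*y/7)
((708 - 1*(-6)**2) + f(W(6)))**2 = ((708 - 1*(-6)**2) + (5 + 6)*(-5 + 7*(5 + 6))/7)**2 = ((708 - 1*36) + (1/7)*11*(-5 + 7*11))**2 = ((708 - 36) + (1/7)*11*(-5 + 77))**2 = (672 + (1/7)*11*72)**2 = (672 + 792/7)**2 = (5496/7)**2 = 30206016/49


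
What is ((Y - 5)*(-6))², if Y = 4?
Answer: 36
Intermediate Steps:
((Y - 5)*(-6))² = ((4 - 5)*(-6))² = (-1*(-6))² = 6² = 36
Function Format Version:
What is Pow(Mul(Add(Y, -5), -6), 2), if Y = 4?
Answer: 36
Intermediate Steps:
Pow(Mul(Add(Y, -5), -6), 2) = Pow(Mul(Add(4, -5), -6), 2) = Pow(Mul(-1, -6), 2) = Pow(6, 2) = 36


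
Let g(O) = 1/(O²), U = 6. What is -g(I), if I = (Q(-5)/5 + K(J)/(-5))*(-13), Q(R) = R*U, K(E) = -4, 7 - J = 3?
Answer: -25/114244 ≈ -0.00021883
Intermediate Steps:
J = 4 (J = 7 - 1*3 = 7 - 3 = 4)
Q(R) = 6*R (Q(R) = R*6 = 6*R)
I = 338/5 (I = ((6*(-5))/5 - 4/(-5))*(-13) = (-30*⅕ - 4*(-⅕))*(-13) = (-6 + ⅘)*(-13) = -26/5*(-13) = 338/5 ≈ 67.600)
g(O) = O⁻²
-g(I) = -1/(338/5)² = -1*25/114244 = -25/114244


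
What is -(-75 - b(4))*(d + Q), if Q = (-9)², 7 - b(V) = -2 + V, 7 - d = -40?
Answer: 10240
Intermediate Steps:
d = 47 (d = 7 - 1*(-40) = 7 + 40 = 47)
b(V) = 9 - V (b(V) = 7 - (-2 + V) = 7 + (2 - V) = 9 - V)
Q = 81
-(-75 - b(4))*(d + Q) = -(-75 - (9 - 1*4))*(47 + 81) = -(-75 - (9 - 4))*128 = -(-75 - 1*5)*128 = -(-75 - 5)*128 = -(-80)*128 = -1*(-10240) = 10240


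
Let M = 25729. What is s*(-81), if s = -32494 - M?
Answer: 4716063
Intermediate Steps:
s = -58223 (s = -32494 - 1*25729 = -32494 - 25729 = -58223)
s*(-81) = -58223*(-81) = 4716063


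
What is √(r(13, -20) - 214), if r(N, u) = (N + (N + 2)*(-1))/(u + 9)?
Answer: 28*I*√33/11 ≈ 14.623*I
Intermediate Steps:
r(N, u) = -2/(9 + u) (r(N, u) = (N + (2 + N)*(-1))/(9 + u) = (N + (-2 - N))/(9 + u) = -2/(9 + u))
√(r(13, -20) - 214) = √(-2/(9 - 20) - 214) = √(-2/(-11) - 214) = √(-2*(-1/11) - 214) = √(2/11 - 214) = √(-2352/11) = 28*I*√33/11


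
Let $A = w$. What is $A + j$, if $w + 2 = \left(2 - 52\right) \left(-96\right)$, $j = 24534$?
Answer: $29332$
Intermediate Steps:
$w = 4798$ ($w = -2 + \left(2 - 52\right) \left(-96\right) = -2 - -4800 = -2 + 4800 = 4798$)
$A = 4798$
$A + j = 4798 + 24534 = 29332$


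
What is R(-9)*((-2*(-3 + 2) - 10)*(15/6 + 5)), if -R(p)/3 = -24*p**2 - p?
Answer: -348300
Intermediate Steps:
R(p) = 3*p + 72*p**2 (R(p) = -3*(-24*p**2 - p) = -3*(-p - 24*p**2) = 3*p + 72*p**2)
R(-9)*((-2*(-3 + 2) - 10)*(15/6 + 5)) = (3*(-9)*(1 + 24*(-9)))*((-2*(-3 + 2) - 10)*(15/6 + 5)) = (3*(-9)*(1 - 216))*((-2*(-1) - 10)*(15*(1/6) + 5)) = (3*(-9)*(-215))*((2 - 10)*(5/2 + 5)) = 5805*(-8*15/2) = 5805*(-60) = -348300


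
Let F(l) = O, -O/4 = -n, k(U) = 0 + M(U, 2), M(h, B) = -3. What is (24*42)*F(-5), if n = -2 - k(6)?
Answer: 4032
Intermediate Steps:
k(U) = -3 (k(U) = 0 - 3 = -3)
n = 1 (n = -2 - 1*(-3) = -2 + 3 = 1)
O = 4 (O = -(-4) = -4*(-1) = 4)
F(l) = 4
(24*42)*F(-5) = (24*42)*4 = 1008*4 = 4032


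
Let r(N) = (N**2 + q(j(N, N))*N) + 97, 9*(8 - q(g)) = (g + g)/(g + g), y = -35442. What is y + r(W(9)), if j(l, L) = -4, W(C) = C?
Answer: -35193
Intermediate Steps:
q(g) = 71/9 (q(g) = 8 - (g + g)/(9*(g + g)) = 8 - 2*g/(9*(2*g)) = 8 - 2*g*1/(2*g)/9 = 8 - 1/9*1 = 8 - 1/9 = 71/9)
r(N) = 97 + N**2 + 71*N/9 (r(N) = (N**2 + 71*N/9) + 97 = 97 + N**2 + 71*N/9)
y + r(W(9)) = -35442 + (97 + 9**2 + (71/9)*9) = -35442 + (97 + 81 + 71) = -35442 + 249 = -35193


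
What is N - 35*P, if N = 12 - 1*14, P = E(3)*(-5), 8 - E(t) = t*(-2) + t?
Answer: 1923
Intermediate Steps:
E(t) = 8 + t (E(t) = 8 - (t*(-2) + t) = 8 - (-2*t + t) = 8 - (-1)*t = 8 + t)
P = -55 (P = (8 + 3)*(-5) = 11*(-5) = -55)
N = -2 (N = 12 - 14 = -2)
N - 35*P = -2 - 35*(-55) = -2 + 1925 = 1923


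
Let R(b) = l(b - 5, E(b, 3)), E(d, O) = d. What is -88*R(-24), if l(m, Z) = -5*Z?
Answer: -10560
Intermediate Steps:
R(b) = -5*b
-88*R(-24) = -(-440)*(-24) = -88*120 = -10560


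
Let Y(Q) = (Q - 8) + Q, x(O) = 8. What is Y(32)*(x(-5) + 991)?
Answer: 55944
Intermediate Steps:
Y(Q) = -8 + 2*Q (Y(Q) = (-8 + Q) + Q = -8 + 2*Q)
Y(32)*(x(-5) + 991) = (-8 + 2*32)*(8 + 991) = (-8 + 64)*999 = 56*999 = 55944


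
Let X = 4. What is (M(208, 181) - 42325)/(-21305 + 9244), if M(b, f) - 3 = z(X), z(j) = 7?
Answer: 6045/1723 ≈ 3.5084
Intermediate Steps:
M(b, f) = 10 (M(b, f) = 3 + 7 = 10)
(M(208, 181) - 42325)/(-21305 + 9244) = (10 - 42325)/(-21305 + 9244) = -42315/(-12061) = -42315*(-1/12061) = 6045/1723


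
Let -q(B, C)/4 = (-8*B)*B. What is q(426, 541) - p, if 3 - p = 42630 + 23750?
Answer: 5873609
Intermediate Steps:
p = -66377 (p = 3 - (42630 + 23750) = 3 - 1*66380 = 3 - 66380 = -66377)
q(B, C) = 32*B**2 (q(B, C) = -4*(-8*B)*B = -(-32)*B**2 = 32*B**2)
q(426, 541) - p = 32*426**2 - 1*(-66377) = 32*181476 + 66377 = 5807232 + 66377 = 5873609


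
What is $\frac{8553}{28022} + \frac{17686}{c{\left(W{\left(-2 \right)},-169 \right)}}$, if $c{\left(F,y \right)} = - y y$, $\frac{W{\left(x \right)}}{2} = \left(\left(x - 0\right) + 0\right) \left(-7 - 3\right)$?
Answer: $- \frac{251314859}{800336342} \approx -0.31401$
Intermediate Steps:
$W{\left(x \right)} = - 20 x$ ($W{\left(x \right)} = 2 \left(\left(x - 0\right) + 0\right) \left(-7 - 3\right) = 2 \left(\left(x + 0\right) + 0\right) \left(-10\right) = 2 \left(x + 0\right) \left(-10\right) = 2 x \left(-10\right) = 2 \left(- 10 x\right) = - 20 x$)
$c{\left(F,y \right)} = - y^{2}$
$\frac{8553}{28022} + \frac{17686}{c{\left(W{\left(-2 \right)},-169 \right)}} = \frac{8553}{28022} + \frac{17686}{\left(-1\right) \left(-169\right)^{2}} = 8553 \cdot \frac{1}{28022} + \frac{17686}{\left(-1\right) 28561} = \frac{8553}{28022} + \frac{17686}{-28561} = \frac{8553}{28022} + 17686 \left(- \frac{1}{28561}\right) = \frac{8553}{28022} - \frac{17686}{28561} = - \frac{251314859}{800336342}$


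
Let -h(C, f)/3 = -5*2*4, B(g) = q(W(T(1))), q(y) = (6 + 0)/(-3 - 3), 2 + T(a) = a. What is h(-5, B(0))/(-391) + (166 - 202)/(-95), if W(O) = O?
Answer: 2676/37145 ≈ 0.072042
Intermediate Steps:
T(a) = -2 + a
q(y) = -1 (q(y) = 6/(-6) = 6*(-⅙) = -1)
B(g) = -1
h(C, f) = 120 (h(C, f) = -3*(-5*2)*4 = -(-30)*4 = -3*(-40) = 120)
h(-5, B(0))/(-391) + (166 - 202)/(-95) = 120/(-391) + (166 - 202)/(-95) = 120*(-1/391) - 36*(-1/95) = -120/391 + 36/95 = 2676/37145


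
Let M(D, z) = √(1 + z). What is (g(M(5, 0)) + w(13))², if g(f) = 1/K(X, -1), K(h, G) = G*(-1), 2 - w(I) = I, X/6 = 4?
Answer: 100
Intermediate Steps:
X = 24 (X = 6*4 = 24)
w(I) = 2 - I
K(h, G) = -G
g(f) = 1 (g(f) = 1/(-1*(-1)) = 1/1 = 1)
(g(M(5, 0)) + w(13))² = (1 + (2 - 1*13))² = (1 + (2 - 13))² = (1 - 11)² = (-10)² = 100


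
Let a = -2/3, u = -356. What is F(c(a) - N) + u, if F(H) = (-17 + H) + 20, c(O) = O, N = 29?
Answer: -1148/3 ≈ -382.67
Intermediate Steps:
a = -⅔ (a = -2*⅓ = -⅔ ≈ -0.66667)
F(H) = 3 + H
F(c(a) - N) + u = (3 + (-⅔ - 1*29)) - 356 = (3 + (-⅔ - 29)) - 356 = (3 - 89/3) - 356 = -80/3 - 356 = -1148/3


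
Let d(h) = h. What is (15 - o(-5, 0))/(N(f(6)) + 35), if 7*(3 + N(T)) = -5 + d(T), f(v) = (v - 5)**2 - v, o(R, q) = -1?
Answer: 56/107 ≈ 0.52336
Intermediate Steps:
f(v) = (-5 + v)**2 - v
N(T) = -26/7 + T/7 (N(T) = -3 + (-5 + T)/7 = -3 + (-5/7 + T/7) = -26/7 + T/7)
(15 - o(-5, 0))/(N(f(6)) + 35) = (15 - 1*(-1))/((-26/7 + ((-5 + 6)**2 - 1*6)/7) + 35) = (15 + 1)/((-26/7 + (1**2 - 6)/7) + 35) = 16/((-26/7 + (1 - 6)/7) + 35) = 16/((-26/7 + (1/7)*(-5)) + 35) = 16/((-26/7 - 5/7) + 35) = 16/(-31/7 + 35) = 16/(214/7) = (7/214)*16 = 56/107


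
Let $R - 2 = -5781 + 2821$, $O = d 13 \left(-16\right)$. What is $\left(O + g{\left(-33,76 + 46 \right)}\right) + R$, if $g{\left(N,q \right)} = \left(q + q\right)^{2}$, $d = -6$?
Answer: $57826$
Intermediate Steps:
$g{\left(N,q \right)} = 4 q^{2}$ ($g{\left(N,q \right)} = \left(2 q\right)^{2} = 4 q^{2}$)
$O = 1248$ ($O = \left(-6\right) 13 \left(-16\right) = \left(-78\right) \left(-16\right) = 1248$)
$R = -2958$ ($R = 2 + \left(-5781 + 2821\right) = 2 - 2960 = -2958$)
$\left(O + g{\left(-33,76 + 46 \right)}\right) + R = \left(1248 + 4 \left(76 + 46\right)^{2}\right) - 2958 = \left(1248 + 4 \cdot 122^{2}\right) - 2958 = \left(1248 + 4 \cdot 14884\right) - 2958 = \left(1248 + 59536\right) - 2958 = 60784 - 2958 = 57826$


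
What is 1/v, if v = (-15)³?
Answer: -1/3375 ≈ -0.00029630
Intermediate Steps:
v = -3375
1/v = 1/(-3375) = -1/3375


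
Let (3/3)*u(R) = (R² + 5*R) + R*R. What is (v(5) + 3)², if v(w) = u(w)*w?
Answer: 142884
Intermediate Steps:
u(R) = 2*R² + 5*R (u(R) = (R² + 5*R) + R*R = (R² + 5*R) + R² = 2*R² + 5*R)
v(w) = w²*(5 + 2*w) (v(w) = (w*(5 + 2*w))*w = w²*(5 + 2*w))
(v(5) + 3)² = (5²*(5 + 2*5) + 3)² = (25*(5 + 10) + 3)² = (25*15 + 3)² = (375 + 3)² = 378² = 142884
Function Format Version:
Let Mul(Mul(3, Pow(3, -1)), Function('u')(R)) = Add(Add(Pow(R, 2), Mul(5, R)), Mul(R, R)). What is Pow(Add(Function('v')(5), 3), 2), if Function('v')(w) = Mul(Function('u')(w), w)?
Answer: 142884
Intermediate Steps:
Function('u')(R) = Add(Mul(2, Pow(R, 2)), Mul(5, R)) (Function('u')(R) = Add(Add(Pow(R, 2), Mul(5, R)), Mul(R, R)) = Add(Add(Pow(R, 2), Mul(5, R)), Pow(R, 2)) = Add(Mul(2, Pow(R, 2)), Mul(5, R)))
Function('v')(w) = Mul(Pow(w, 2), Add(5, Mul(2, w))) (Function('v')(w) = Mul(Mul(w, Add(5, Mul(2, w))), w) = Mul(Pow(w, 2), Add(5, Mul(2, w))))
Pow(Add(Function('v')(5), 3), 2) = Pow(Add(Mul(Pow(5, 2), Add(5, Mul(2, 5))), 3), 2) = Pow(Add(Mul(25, Add(5, 10)), 3), 2) = Pow(Add(Mul(25, 15), 3), 2) = Pow(Add(375, 3), 2) = Pow(378, 2) = 142884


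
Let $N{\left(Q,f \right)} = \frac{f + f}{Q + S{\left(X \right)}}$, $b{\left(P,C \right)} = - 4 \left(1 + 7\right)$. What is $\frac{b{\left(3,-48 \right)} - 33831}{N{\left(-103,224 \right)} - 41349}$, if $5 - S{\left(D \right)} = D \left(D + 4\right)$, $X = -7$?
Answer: $\frac{575671}{702997} \approx 0.81888$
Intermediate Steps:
$S{\left(D \right)} = 5 - D \left(4 + D\right)$ ($S{\left(D \right)} = 5 - D \left(D + 4\right) = 5 - D \left(4 + D\right)$)
$b{\left(P,C \right)} = -32$ ($b{\left(P,C \right)} = \left(-4\right) 8 = -32$)
$N{\left(Q,f \right)} = \frac{2 f}{-16 + Q}$ ($N{\left(Q,f \right)} = \frac{f + f}{Q - 16} = \frac{2 f}{Q + \left(5 - 49 + 28\right)} = \frac{2 f}{Q - 16} = \frac{2 f}{-16 + Q}$)
$\frac{b{\left(3,-48 \right)} - 33831}{N{\left(-103,224 \right)} - 41349} = \frac{-32 - 33831}{2 \cdot 224 \frac{1}{-16 - 103} - 41349} = - \frac{33863}{2 \cdot 224 \frac{1}{-119} - 41349} = - \frac{33863}{2 \cdot 224 \left(- \frac{1}{119}\right) - 41349} = - \frac{33863}{- \frac{64}{17} - 41349} = - \frac{33863}{- \frac{702997}{17}} = \left(-33863\right) \left(- \frac{17}{702997}\right) = \frac{575671}{702997}$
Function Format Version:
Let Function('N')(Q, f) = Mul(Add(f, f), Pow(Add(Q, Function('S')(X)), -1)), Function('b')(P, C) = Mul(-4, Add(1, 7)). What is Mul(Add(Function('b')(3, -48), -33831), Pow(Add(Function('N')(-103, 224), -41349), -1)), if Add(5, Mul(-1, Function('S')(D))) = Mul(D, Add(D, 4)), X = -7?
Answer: Rational(575671, 702997) ≈ 0.81888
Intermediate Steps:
Function('S')(D) = Add(5, Mul(-1, D, Add(4, D))) (Function('S')(D) = Add(5, Mul(-1, Mul(D, Add(D, 4)))) = Add(5, Mul(-1, Mul(D, Add(4, D)))) = Add(5, Mul(-1, D, Add(4, D))))
Function('b')(P, C) = -32 (Function('b')(P, C) = Mul(-4, 8) = -32)
Function('N')(Q, f) = Mul(2, f, Pow(Add(-16, Q), -1)) (Function('N')(Q, f) = Mul(Add(f, f), Pow(Add(Q, Add(5, Mul(-1, Pow(-7, 2)), Mul(-4, -7))), -1)) = Mul(Mul(2, f), Pow(Add(Q, Add(5, Mul(-1, 49), 28)), -1)) = Mul(Mul(2, f), Pow(Add(Q, Add(5, -49, 28)), -1)) = Mul(Mul(2, f), Pow(Add(Q, -16), -1)) = Mul(Mul(2, f), Pow(Add(-16, Q), -1)) = Mul(2, f, Pow(Add(-16, Q), -1)))
Mul(Add(Function('b')(3, -48), -33831), Pow(Add(Function('N')(-103, 224), -41349), -1)) = Mul(Add(-32, -33831), Pow(Add(Mul(2, 224, Pow(Add(-16, -103), -1)), -41349), -1)) = Mul(-33863, Pow(Add(Mul(2, 224, Pow(-119, -1)), -41349), -1)) = Mul(-33863, Pow(Add(Mul(2, 224, Rational(-1, 119)), -41349), -1)) = Mul(-33863, Pow(Add(Rational(-64, 17), -41349), -1)) = Mul(-33863, Pow(Rational(-702997, 17), -1)) = Mul(-33863, Rational(-17, 702997)) = Rational(575671, 702997)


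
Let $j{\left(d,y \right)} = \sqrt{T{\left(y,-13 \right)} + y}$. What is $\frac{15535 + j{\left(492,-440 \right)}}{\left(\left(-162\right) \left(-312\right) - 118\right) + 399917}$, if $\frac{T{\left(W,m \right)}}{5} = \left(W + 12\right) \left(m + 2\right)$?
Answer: $\frac{15535}{450343} + \frac{10 \sqrt{231}}{450343} \approx 0.034833$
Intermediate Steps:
$T{\left(W,m \right)} = 5 \left(2 + m\right) \left(12 + W\right)$ ($T{\left(W,m \right)} = 5 \left(W + 12\right) \left(m + 2\right) = 5 \left(12 + W\right) \left(2 + m\right) = 5 \left(2 + m\right) \left(12 + W\right)$)
$j{\left(d,y \right)} = \sqrt{-660 - 54 y}$ ($j{\left(d,y \right)} = \sqrt{\left(120 + 10 y + 60 \left(-13\right) + 5 y \left(-13\right)\right) + y} = \sqrt{\left(120 + 10 y - 780 - 65 y\right) + y} = \sqrt{\left(-660 - 55 y\right) + y} = \sqrt{-660 - 54 y}$)
$\frac{15535 + j{\left(492,-440 \right)}}{\left(\left(-162\right) \left(-312\right) - 118\right) + 399917} = \frac{15535 + \sqrt{-660 - -23760}}{\left(\left(-162\right) \left(-312\right) - 118\right) + 399917} = \frac{15535 + \sqrt{-660 + 23760}}{\left(50544 - 118\right) + 399917} = \frac{15535 + \sqrt{23100}}{50426 + 399917} = \frac{15535 + 10 \sqrt{231}}{450343} = \left(15535 + 10 \sqrt{231}\right) \frac{1}{450343} = \frac{15535}{450343} + \frac{10 \sqrt{231}}{450343}$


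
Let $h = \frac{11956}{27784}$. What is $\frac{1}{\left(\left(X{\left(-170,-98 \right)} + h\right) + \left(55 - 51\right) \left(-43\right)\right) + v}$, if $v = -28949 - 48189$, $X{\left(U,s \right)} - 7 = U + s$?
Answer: $- \frac{6946}{538805177} \approx -1.2891 \cdot 10^{-5}$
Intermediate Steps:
$h = \frac{2989}{6946}$ ($h = 11956 \cdot \frac{1}{27784} = \frac{2989}{6946} \approx 0.43032$)
$X{\left(U,s \right)} = 7 + U + s$ ($X{\left(U,s \right)} = 7 + \left(U + s\right) = 7 + U + s$)
$v = -77138$ ($v = -28949 - 48189 = -77138$)
$\frac{1}{\left(\left(X{\left(-170,-98 \right)} + h\right) + \left(55 - 51\right) \left(-43\right)\right) + v} = \frac{1}{\left(\left(\left(7 - 170 - 98\right) + \frac{2989}{6946}\right) + \left(55 - 51\right) \left(-43\right)\right) - 77138} = \frac{1}{\left(\left(-261 + \frac{2989}{6946}\right) + 4 \left(-43\right)\right) - 77138} = \frac{1}{\left(- \frac{1809917}{6946} - 172\right) - 77138} = \frac{1}{- \frac{3004629}{6946} - 77138} = \frac{1}{- \frac{538805177}{6946}} = - \frac{6946}{538805177}$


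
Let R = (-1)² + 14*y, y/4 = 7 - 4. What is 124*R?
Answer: 20956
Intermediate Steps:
y = 12 (y = 4*(7 - 4) = 4*3 = 12)
R = 169 (R = (-1)² + 14*12 = 1 + 168 = 169)
124*R = 124*169 = 20956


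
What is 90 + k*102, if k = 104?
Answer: 10698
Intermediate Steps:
90 + k*102 = 90 + 104*102 = 90 + 10608 = 10698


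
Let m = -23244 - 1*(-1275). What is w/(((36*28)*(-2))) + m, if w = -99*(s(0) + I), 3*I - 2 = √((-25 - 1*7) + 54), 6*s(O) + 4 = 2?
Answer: -14763157/672 + 11*√22/672 ≈ -21969.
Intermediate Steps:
s(O) = -⅓ (s(O) = -⅔ + (⅙)*2 = -⅔ + ⅓ = -⅓)
I = ⅔ + √22/3 (I = ⅔ + √((-25 - 1*7) + 54)/3 = ⅔ + √((-25 - 7) + 54)/3 = ⅔ + √(-32 + 54)/3 = ⅔ + √22/3 ≈ 2.2301)
w = -33 - 33*√22 (w = -99*(-⅓ + (⅔ + √22/3)) = -99*(⅓ + √22/3) = -33 - 33*√22 ≈ -187.78)
m = -21969 (m = -23244 + 1275 = -21969)
w/(((36*28)*(-2))) + m = (-33 - 33*√22)/(((36*28)*(-2))) - 21969 = (-33 - 33*√22)/((1008*(-2))) - 21969 = (-33 - 33*√22)/(-2016) - 21969 = (-33 - 33*√22)*(-1/2016) - 21969 = (11/672 + 11*√22/672) - 21969 = -14763157/672 + 11*√22/672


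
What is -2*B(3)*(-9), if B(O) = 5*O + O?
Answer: 324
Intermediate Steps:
B(O) = 6*O
-2*B(3)*(-9) = -12*3*(-9) = -2*18*(-9) = -36*(-9) = 324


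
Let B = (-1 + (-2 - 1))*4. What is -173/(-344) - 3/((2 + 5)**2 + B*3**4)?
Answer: 5041/9976 ≈ 0.50531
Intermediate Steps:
B = -16 (B = (-1 - 3)*4 = -4*4 = -16)
-173/(-344) - 3/((2 + 5)**2 + B*3**4) = -173/(-344) - 3/((2 + 5)**2 - 16*3**4) = -173*(-1/344) - 3/(7**2 - 16*81) = 173/344 - 3/(49 - 1296) = 173/344 - 3/(-1247) = 173/344 - 3*(-1/1247) = 173/344 + 3/1247 = 5041/9976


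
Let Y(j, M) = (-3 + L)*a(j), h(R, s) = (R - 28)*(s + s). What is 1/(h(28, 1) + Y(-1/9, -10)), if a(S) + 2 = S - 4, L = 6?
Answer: -3/55 ≈ -0.054545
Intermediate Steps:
a(S) = -6 + S (a(S) = -2 + (S - 4) = -2 + (-4 + S) = -6 + S)
h(R, s) = 2*s*(-28 + R) (h(R, s) = (-28 + R)*(2*s) = 2*s*(-28 + R))
Y(j, M) = -18 + 3*j (Y(j, M) = (-3 + 6)*(-6 + j) = 3*(-6 + j) = -18 + 3*j)
1/(h(28, 1) + Y(-1/9, -10)) = 1/(2*1*(-28 + 28) + (-18 + 3*(-1/9))) = 1/(2*1*0 + (-18 + 3*(-1*⅑))) = 1/(0 + (-18 + 3*(-⅑))) = 1/(0 + (-18 - ⅓)) = 1/(0 - 55/3) = 1/(-55/3) = -3/55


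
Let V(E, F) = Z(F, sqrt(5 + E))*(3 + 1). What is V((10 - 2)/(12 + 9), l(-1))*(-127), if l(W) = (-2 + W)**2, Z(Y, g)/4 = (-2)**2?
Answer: -8128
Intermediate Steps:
Z(Y, g) = 16 (Z(Y, g) = 4*(-2)**2 = 4*4 = 16)
V(E, F) = 64 (V(E, F) = 16*(3 + 1) = 16*4 = 64)
V((10 - 2)/(12 + 9), l(-1))*(-127) = 64*(-127) = -8128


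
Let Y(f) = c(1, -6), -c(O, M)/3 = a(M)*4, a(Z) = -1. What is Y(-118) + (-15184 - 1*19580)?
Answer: -34752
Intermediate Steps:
c(O, M) = 12 (c(O, M) = -(-3)*4 = -3*(-4) = 12)
Y(f) = 12
Y(-118) + (-15184 - 1*19580) = 12 + (-15184 - 1*19580) = 12 + (-15184 - 19580) = 12 - 34764 = -34752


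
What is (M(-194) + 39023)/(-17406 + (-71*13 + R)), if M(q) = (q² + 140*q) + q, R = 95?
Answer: -16435/6078 ≈ -2.7040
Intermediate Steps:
M(q) = q² + 141*q
(M(-194) + 39023)/(-17406 + (-71*13 + R)) = (-194*(141 - 194) + 39023)/(-17406 + (-71*13 + 95)) = (-194*(-53) + 39023)/(-17406 + (-923 + 95)) = (10282 + 39023)/(-17406 - 828) = 49305/(-18234) = 49305*(-1/18234) = -16435/6078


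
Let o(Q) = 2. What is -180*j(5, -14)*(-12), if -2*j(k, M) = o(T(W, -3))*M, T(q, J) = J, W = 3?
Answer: 30240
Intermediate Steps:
j(k, M) = -M
-180*j(5, -14)*(-12) = -(-180)*(-14)*(-12) = -180*14*(-12) = -2520*(-12) = 30240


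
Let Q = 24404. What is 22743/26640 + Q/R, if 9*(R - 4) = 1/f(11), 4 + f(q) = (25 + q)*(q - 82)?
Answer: 1664546639393/272790640 ≈ 6101.9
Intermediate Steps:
f(q) = -4 + (-82 + q)*(25 + q) (f(q) = -4 + (25 + q)*(q - 82) = -4 + (25 + q)*(-82 + q) = -4 + (-82 + q)*(25 + q))
R = 92159/23040 (R = 4 + 1/(9*(-2054 + 11**2 - 57*11)) = 4 + 1/(9*(-2054 + 121 - 627)) = 4 + (1/9)/(-2560) = 4 + (1/9)*(-1/2560) = 4 - 1/23040 = 92159/23040 ≈ 4.0000)
22743/26640 + Q/R = 22743/26640 + 24404/(92159/23040) = 22743*(1/26640) + 24404*(23040/92159) = 2527/2960 + 562268160/92159 = 1664546639393/272790640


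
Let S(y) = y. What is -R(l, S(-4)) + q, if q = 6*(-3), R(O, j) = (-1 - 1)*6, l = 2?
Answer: -6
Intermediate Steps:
R(O, j) = -12 (R(O, j) = -2*6 = -12)
q = -18
-R(l, S(-4)) + q = -1*(-12) - 18 = 12 - 18 = -6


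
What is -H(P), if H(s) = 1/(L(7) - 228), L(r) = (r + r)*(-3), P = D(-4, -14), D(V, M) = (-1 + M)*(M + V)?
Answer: 1/270 ≈ 0.0037037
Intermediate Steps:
P = 270 (P = (-14)**2 - 1*(-14) - 1*(-4) - 14*(-4) = 196 + 14 + 4 + 56 = 270)
L(r) = -6*r (L(r) = (2*r)*(-3) = -6*r)
H(s) = -1/270 (H(s) = 1/(-6*7 - 228) = 1/(-42 - 228) = 1/(-270) = -1/270)
-H(P) = -1*(-1/270) = 1/270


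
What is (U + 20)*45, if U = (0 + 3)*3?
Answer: 1305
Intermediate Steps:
U = 9 (U = 3*3 = 9)
(U + 20)*45 = (9 + 20)*45 = 29*45 = 1305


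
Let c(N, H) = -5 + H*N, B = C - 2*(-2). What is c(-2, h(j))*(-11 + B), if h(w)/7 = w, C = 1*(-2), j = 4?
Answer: 549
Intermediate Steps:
C = -2
B = 2 (B = -2 - 2*(-2) = -2 + 4 = 2)
h(w) = 7*w
c(-2, h(j))*(-11 + B) = (-5 + (7*4)*(-2))*(-11 + 2) = (-5 + 28*(-2))*(-9) = (-5 - 56)*(-9) = -61*(-9) = 549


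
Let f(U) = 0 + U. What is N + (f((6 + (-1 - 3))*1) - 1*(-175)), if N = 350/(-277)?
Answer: 48679/277 ≈ 175.74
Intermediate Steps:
f(U) = U
N = -350/277 (N = 350*(-1/277) = -350/277 ≈ -1.2635)
N + (f((6 + (-1 - 3))*1) - 1*(-175)) = -350/277 + ((6 + (-1 - 3))*1 - 1*(-175)) = -350/277 + ((6 - 4)*1 + 175) = -350/277 + (2*1 + 175) = -350/277 + (2 + 175) = -350/277 + 177 = 48679/277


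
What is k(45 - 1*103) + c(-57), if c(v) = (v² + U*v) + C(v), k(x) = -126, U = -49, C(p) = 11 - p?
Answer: 5984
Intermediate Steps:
c(v) = 11 + v² - 50*v (c(v) = (v² - 49*v) + (11 - v) = 11 + v² - 50*v)
k(45 - 1*103) + c(-57) = -126 + (11 + (-57)² - 50*(-57)) = -126 + (11 + 3249 + 2850) = -126 + 6110 = 5984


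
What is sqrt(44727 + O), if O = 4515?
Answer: sqrt(49242) ≈ 221.91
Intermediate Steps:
sqrt(44727 + O) = sqrt(44727 + 4515) = sqrt(49242)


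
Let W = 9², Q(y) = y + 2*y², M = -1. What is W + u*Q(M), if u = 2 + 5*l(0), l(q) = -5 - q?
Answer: 58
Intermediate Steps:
u = -23 (u = 2 + 5*(-5 - 1*0) = 2 + 5*(-5 + 0) = 2 + 5*(-5) = 2 - 25 = -23)
W = 81
W + u*Q(M) = 81 - (-23)*(1 + 2*(-1)) = 81 - (-23)*(1 - 2) = 81 - (-23)*(-1) = 81 - 23*1 = 81 - 23 = 58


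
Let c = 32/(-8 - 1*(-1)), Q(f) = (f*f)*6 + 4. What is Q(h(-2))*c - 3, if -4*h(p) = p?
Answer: -197/7 ≈ -28.143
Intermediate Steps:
h(p) = -p/4
Q(f) = 4 + 6*f**2 (Q(f) = f**2*6 + 4 = 6*f**2 + 4 = 4 + 6*f**2)
c = -32/7 (c = 32/(-8 + 1) = 32/(-7) = 32*(-1/7) = -32/7 ≈ -4.5714)
Q(h(-2))*c - 3 = (4 + 6*(-1/4*(-2))**2)*(-32/7) - 3 = (4 + 6*(1/2)**2)*(-32/7) - 3 = (4 + 6*(1/4))*(-32/7) - 3 = (4 + 3/2)*(-32/7) - 3 = (11/2)*(-32/7) - 3 = -176/7 - 3 = -197/7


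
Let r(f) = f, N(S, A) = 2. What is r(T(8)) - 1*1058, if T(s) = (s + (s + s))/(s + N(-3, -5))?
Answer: -5278/5 ≈ -1055.6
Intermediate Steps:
T(s) = 3*s/(2 + s) (T(s) = (s + (s + s))/(s + 2) = (s + 2*s)/(2 + s) = (3*s)/(2 + s) = 3*s/(2 + s))
r(T(8)) - 1*1058 = 3*8/(2 + 8) - 1*1058 = 3*8/10 - 1058 = 3*8*(⅒) - 1058 = 12/5 - 1058 = -5278/5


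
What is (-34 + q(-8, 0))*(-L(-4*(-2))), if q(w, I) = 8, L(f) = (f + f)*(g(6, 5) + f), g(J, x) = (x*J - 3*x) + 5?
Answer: 11648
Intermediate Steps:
g(J, x) = 5 - 3*x + J*x (g(J, x) = (J*x - 3*x) + 5 = (-3*x + J*x) + 5 = 5 - 3*x + J*x)
L(f) = 2*f*(20 + f) (L(f) = (f + f)*((5 - 3*5 + 6*5) + f) = (2*f)*((5 - 15 + 30) + f) = (2*f)*(20 + f) = 2*f*(20 + f))
(-34 + q(-8, 0))*(-L(-4*(-2))) = (-34 + 8)*(-2*(-4*(-2))*(20 - 4*(-2))) = -(-26)*2*8*(20 + 8) = -(-26)*2*8*28 = -(-26)*448 = -26*(-448) = 11648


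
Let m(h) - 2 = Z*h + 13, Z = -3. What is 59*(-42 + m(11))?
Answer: -3540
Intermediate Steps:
m(h) = 15 - 3*h (m(h) = 2 + (-3*h + 13) = 2 + (13 - 3*h) = 15 - 3*h)
59*(-42 + m(11)) = 59*(-42 + (15 - 3*11)) = 59*(-42 + (15 - 33)) = 59*(-42 - 18) = 59*(-60) = -3540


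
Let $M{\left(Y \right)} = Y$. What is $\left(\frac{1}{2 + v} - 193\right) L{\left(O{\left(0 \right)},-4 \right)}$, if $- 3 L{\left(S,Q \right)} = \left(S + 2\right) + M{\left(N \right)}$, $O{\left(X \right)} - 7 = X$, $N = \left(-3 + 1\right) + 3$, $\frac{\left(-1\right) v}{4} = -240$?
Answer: $\frac{928325}{1443} \approx 643.33$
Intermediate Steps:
$v = 960$ ($v = \left(-4\right) \left(-240\right) = 960$)
$N = 1$ ($N = -2 + 3 = 1$)
$O{\left(X \right)} = 7 + X$
$L{\left(S,Q \right)} = -1 - \frac{S}{3}$ ($L{\left(S,Q \right)} = - \frac{\left(S + 2\right) + 1}{3} = - \frac{\left(2 + S\right) + 1}{3} = - \frac{3 + S}{3} = -1 - \frac{S}{3}$)
$\left(\frac{1}{2 + v} - 193\right) L{\left(O{\left(0 \right)},-4 \right)} = \left(\frac{1}{2 + 960} - 193\right) \left(-1 - \frac{7 + 0}{3}\right) = \left(\frac{1}{962} - 193\right) \left(-1 - \frac{7}{3}\right) = \left(- \frac{185665}{962}\right) \left(- \frac{10}{3}\right) = \frac{928325}{1443}$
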